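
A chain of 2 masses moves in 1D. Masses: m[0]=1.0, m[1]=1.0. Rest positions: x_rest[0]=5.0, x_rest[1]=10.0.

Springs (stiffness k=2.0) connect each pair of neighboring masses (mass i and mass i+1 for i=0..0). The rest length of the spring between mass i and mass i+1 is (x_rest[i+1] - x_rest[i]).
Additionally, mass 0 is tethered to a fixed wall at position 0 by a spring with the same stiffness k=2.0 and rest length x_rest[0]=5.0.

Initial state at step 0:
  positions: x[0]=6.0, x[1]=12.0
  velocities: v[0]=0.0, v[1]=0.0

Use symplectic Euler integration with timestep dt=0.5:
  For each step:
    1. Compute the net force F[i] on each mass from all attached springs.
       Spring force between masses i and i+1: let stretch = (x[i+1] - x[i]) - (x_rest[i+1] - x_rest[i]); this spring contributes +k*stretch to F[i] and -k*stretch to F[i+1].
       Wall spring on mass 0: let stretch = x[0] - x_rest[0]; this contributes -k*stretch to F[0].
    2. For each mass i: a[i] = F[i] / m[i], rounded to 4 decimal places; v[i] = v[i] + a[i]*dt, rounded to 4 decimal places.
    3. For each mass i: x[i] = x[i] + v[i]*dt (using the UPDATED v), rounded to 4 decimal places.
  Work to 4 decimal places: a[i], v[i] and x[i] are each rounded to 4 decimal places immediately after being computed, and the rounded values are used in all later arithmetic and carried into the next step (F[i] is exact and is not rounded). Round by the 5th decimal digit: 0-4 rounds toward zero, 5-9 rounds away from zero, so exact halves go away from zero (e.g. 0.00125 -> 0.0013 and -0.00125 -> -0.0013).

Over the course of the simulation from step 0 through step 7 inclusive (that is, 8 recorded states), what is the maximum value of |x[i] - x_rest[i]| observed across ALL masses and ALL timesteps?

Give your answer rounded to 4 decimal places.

Step 0: x=[6.0000 12.0000] v=[0.0000 0.0000]
Step 1: x=[6.0000 11.5000] v=[0.0000 -1.0000]
Step 2: x=[5.7500 10.7500] v=[-0.5000 -1.5000]
Step 3: x=[5.1250 10.0000] v=[-1.2500 -1.5000]
Step 4: x=[4.3750 9.3125] v=[-1.5000 -1.3750]
Step 5: x=[3.9063 8.6563] v=[-0.9375 -1.3125]
Step 6: x=[3.8594 8.1251] v=[-0.0938 -1.0625]
Step 7: x=[4.0157 7.9610] v=[0.3125 -0.3282]
Max displacement = 2.0390

Answer: 2.0390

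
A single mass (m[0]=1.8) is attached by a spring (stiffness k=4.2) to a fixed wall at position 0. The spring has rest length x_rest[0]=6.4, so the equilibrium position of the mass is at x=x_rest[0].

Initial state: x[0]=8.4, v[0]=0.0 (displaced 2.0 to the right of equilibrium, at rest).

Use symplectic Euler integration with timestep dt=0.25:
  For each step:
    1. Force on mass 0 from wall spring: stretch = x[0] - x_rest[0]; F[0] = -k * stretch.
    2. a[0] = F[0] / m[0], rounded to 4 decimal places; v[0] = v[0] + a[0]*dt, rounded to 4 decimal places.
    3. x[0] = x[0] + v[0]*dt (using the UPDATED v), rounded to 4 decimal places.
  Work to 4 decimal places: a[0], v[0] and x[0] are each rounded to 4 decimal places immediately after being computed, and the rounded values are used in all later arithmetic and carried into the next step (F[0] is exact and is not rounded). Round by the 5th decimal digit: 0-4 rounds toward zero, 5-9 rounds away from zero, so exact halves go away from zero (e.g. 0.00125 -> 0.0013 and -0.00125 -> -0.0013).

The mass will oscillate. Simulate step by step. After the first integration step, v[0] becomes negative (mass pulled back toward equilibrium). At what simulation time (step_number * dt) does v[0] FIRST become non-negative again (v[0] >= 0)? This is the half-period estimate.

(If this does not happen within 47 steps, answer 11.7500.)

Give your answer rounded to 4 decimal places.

Answer: 2.2500

Derivation:
Step 0: x=[8.4000] v=[0.0000]
Step 1: x=[8.1083] v=[-1.1667]
Step 2: x=[7.5675] v=[-2.1632]
Step 3: x=[6.8564] v=[-2.8443]
Step 4: x=[6.0788] v=[-3.1105]
Step 5: x=[5.3480] v=[-2.9231]
Step 6: x=[4.7707] v=[-2.3094]
Step 7: x=[4.4310] v=[-1.3590]
Step 8: x=[4.3784] v=[-0.2104]
Step 9: x=[4.6206] v=[0.9689]
First v>=0 after going negative at step 9, time=2.2500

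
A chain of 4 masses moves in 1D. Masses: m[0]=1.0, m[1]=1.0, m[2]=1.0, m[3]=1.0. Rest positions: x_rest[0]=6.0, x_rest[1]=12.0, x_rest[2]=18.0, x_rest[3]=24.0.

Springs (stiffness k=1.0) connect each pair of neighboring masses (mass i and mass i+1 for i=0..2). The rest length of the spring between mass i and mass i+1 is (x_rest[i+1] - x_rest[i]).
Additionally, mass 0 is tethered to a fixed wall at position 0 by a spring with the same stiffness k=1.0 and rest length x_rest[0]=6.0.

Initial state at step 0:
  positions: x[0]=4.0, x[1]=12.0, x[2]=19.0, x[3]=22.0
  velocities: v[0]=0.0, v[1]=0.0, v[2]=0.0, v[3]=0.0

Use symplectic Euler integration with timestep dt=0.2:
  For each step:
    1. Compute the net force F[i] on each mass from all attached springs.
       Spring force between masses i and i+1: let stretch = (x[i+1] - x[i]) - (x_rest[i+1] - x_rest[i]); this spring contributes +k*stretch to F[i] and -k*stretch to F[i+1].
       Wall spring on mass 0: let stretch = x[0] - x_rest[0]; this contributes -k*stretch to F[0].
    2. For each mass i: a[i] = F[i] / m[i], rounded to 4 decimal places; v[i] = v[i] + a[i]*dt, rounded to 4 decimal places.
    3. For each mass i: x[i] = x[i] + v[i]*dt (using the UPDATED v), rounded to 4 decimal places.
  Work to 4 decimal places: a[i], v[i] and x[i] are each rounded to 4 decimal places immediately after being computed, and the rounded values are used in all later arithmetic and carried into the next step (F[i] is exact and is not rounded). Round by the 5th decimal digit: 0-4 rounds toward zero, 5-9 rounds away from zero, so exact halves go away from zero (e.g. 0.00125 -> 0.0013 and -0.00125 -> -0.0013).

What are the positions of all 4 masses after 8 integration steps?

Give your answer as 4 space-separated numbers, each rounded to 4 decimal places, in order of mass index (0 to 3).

Step 0: x=[4.0000 12.0000 19.0000 22.0000] v=[0.0000 0.0000 0.0000 0.0000]
Step 1: x=[4.1600 11.9600 18.8400 22.1200] v=[0.8000 -0.2000 -0.8000 0.6000]
Step 2: x=[4.4656 11.8832 18.5360 22.3488] v=[1.5280 -0.3840 -1.5200 1.1440]
Step 3: x=[4.8893 11.7758 18.1184 22.6651] v=[2.1184 -0.5370 -2.0880 1.5814]
Step 4: x=[5.3929 11.6466 17.6290 23.0395] v=[2.5178 -0.6458 -2.4472 1.8721]
Step 5: x=[5.9309 11.5066 17.1167 23.4375] v=[2.6900 -0.7001 -2.5616 1.9900]
Step 6: x=[6.4547 11.3680 16.6328 23.8227] v=[2.6190 -0.6932 -2.4195 1.9258]
Step 7: x=[6.9168 11.2434 16.2259 24.1603] v=[2.3107 -0.6229 -2.0345 1.6878]
Step 8: x=[7.2753 11.1451 15.9371 24.4205] v=[1.7927 -0.4917 -1.4441 1.3009]

Answer: 7.2753 11.1451 15.9371 24.4205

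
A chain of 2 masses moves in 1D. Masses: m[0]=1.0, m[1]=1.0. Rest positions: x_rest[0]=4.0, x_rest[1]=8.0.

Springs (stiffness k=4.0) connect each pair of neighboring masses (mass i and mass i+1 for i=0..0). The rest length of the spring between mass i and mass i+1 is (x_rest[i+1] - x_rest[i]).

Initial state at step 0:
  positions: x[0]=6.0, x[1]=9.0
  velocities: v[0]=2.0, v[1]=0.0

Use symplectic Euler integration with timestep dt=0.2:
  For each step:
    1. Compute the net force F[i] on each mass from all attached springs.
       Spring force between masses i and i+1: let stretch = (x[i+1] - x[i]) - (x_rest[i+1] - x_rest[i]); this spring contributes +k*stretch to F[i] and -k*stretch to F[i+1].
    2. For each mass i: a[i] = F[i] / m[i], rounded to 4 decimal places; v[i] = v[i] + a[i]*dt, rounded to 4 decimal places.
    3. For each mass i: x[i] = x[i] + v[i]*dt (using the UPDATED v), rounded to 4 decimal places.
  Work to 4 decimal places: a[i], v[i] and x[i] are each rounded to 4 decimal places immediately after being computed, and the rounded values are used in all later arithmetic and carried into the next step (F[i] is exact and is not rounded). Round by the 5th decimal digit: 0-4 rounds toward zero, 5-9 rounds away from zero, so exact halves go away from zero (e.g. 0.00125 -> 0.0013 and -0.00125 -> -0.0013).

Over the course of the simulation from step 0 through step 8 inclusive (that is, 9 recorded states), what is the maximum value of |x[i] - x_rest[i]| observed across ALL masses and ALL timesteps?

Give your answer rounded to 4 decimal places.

Answer: 3.3907

Derivation:
Step 0: x=[6.0000 9.0000] v=[2.0000 0.0000]
Step 1: x=[6.2400 9.1600] v=[1.2000 0.8000]
Step 2: x=[6.3072 9.4928] v=[0.3360 1.6640]
Step 3: x=[6.2441 9.9559] v=[-0.3155 2.3155]
Step 4: x=[6.1349 10.4651] v=[-0.5461 2.5461]
Step 5: x=[6.0785 10.9215] v=[-0.2819 2.2819]
Step 6: x=[6.1570 11.2430] v=[0.3925 1.6075]
Step 7: x=[6.4093 11.3907] v=[1.2613 0.7387]
Step 8: x=[6.8186 11.3814] v=[2.0464 -0.0464]
Max displacement = 3.3907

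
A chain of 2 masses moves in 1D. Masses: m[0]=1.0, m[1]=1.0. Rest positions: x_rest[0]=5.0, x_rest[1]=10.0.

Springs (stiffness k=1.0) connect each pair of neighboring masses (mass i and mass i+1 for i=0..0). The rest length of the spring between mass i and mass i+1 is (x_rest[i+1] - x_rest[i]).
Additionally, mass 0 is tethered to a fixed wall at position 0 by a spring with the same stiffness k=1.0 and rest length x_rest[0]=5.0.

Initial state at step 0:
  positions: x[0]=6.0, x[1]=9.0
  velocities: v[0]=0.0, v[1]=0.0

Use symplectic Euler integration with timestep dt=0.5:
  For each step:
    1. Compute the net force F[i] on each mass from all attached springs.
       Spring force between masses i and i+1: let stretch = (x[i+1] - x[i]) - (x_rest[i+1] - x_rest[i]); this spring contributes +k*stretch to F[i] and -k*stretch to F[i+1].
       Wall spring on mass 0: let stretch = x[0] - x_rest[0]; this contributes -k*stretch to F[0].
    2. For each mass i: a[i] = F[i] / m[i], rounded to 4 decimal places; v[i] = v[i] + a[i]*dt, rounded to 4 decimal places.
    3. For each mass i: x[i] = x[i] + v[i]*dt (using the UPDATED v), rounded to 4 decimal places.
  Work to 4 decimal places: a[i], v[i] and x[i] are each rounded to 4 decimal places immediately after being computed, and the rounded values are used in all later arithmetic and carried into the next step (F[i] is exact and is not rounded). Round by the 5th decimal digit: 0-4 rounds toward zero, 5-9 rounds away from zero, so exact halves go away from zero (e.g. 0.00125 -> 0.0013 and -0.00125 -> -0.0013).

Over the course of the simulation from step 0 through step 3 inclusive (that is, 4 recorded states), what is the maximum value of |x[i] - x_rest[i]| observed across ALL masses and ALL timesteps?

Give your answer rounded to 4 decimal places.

Step 0: x=[6.0000 9.0000] v=[0.0000 0.0000]
Step 1: x=[5.2500 9.5000] v=[-1.5000 1.0000]
Step 2: x=[4.2500 10.1875] v=[-2.0000 1.3750]
Step 3: x=[3.6719 10.6407] v=[-1.1563 0.9063]
Max displacement = 1.3281

Answer: 1.3281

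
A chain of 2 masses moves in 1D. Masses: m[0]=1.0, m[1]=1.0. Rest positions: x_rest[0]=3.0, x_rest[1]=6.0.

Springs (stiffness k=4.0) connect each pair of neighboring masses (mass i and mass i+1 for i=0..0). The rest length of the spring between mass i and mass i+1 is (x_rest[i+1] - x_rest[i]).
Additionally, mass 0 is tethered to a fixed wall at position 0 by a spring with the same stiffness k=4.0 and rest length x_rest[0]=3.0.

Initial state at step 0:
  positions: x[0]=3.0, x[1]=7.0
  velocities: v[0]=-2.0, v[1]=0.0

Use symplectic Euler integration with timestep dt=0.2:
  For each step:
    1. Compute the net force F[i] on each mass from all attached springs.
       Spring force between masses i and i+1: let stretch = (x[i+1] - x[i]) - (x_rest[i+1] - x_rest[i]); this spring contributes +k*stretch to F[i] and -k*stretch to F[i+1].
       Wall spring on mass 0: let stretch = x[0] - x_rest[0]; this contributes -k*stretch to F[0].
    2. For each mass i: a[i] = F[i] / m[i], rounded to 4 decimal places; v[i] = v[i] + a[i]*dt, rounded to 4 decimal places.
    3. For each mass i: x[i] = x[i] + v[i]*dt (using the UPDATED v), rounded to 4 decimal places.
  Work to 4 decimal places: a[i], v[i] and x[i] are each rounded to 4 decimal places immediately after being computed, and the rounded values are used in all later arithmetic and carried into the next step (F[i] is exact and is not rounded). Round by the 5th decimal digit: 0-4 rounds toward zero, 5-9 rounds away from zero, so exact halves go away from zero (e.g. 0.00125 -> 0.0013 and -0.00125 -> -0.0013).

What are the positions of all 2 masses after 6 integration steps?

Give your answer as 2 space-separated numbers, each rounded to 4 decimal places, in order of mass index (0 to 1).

Step 0: x=[3.0000 7.0000] v=[-2.0000 0.0000]
Step 1: x=[2.7600 6.8400] v=[-1.2000 -0.8000]
Step 2: x=[2.7312 6.5072] v=[-0.1440 -1.6640]
Step 3: x=[2.8696 6.0502] v=[0.6918 -2.2848]
Step 4: x=[3.0577 5.5643] v=[0.9406 -2.4293]
Step 5: x=[3.1576 5.1574] v=[0.4997 -2.0346]
Step 6: x=[3.0723 4.9105] v=[-0.4265 -1.2344]

Answer: 3.0723 4.9105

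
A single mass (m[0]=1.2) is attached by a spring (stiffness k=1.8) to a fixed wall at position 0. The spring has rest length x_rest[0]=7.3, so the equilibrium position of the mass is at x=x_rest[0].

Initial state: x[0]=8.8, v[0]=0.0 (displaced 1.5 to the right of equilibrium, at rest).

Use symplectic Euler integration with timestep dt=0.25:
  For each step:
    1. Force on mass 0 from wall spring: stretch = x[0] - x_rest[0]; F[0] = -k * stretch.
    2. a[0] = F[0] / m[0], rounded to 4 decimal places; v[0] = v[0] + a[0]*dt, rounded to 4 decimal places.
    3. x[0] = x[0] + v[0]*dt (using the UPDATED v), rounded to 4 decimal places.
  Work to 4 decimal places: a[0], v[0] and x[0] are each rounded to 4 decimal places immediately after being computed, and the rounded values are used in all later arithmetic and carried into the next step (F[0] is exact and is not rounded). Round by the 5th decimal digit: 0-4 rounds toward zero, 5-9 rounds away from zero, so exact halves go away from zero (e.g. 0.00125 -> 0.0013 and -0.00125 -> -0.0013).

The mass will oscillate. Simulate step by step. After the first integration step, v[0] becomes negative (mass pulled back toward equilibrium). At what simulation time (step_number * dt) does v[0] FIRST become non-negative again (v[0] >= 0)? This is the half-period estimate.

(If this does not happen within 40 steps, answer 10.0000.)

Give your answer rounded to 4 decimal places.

Answer: 2.7500

Derivation:
Step 0: x=[8.8000] v=[0.0000]
Step 1: x=[8.6594] v=[-0.5625]
Step 2: x=[8.3913] v=[-1.0723]
Step 3: x=[8.0209] v=[-1.4816]
Step 4: x=[7.5829] v=[-1.7520]
Step 5: x=[7.1184] v=[-1.8581]
Step 6: x=[6.6709] v=[-1.7900]
Step 7: x=[6.2824] v=[-1.5541]
Step 8: x=[5.9893] v=[-1.1725]
Step 9: x=[5.8191] v=[-0.6810]
Step 10: x=[5.7877] v=[-0.1257]
Step 11: x=[5.8981] v=[0.4414]
First v>=0 after going negative at step 11, time=2.7500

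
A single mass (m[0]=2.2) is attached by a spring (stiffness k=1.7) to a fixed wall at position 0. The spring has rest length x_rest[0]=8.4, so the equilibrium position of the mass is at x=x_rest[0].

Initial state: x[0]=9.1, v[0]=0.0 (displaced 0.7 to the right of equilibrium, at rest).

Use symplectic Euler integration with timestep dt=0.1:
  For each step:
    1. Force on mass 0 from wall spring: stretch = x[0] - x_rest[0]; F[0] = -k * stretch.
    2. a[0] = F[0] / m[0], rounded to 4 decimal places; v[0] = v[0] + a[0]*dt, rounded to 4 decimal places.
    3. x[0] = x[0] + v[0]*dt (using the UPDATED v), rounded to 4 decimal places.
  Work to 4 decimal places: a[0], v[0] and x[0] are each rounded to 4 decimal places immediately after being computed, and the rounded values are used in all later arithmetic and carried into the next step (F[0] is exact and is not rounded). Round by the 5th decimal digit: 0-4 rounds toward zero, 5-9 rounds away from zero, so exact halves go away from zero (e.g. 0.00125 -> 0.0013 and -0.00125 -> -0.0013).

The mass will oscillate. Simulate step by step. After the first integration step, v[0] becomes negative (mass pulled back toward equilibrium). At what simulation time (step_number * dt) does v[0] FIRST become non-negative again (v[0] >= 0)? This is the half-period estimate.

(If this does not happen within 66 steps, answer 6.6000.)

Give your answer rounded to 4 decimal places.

Step 0: x=[9.1000] v=[0.0000]
Step 1: x=[9.0946] v=[-0.0541]
Step 2: x=[9.0838] v=[-0.1078]
Step 3: x=[9.0677] v=[-0.1606]
Step 4: x=[9.0465] v=[-0.2122]
Step 5: x=[9.0203] v=[-0.2622]
Step 6: x=[8.9893] v=[-0.3101]
Step 7: x=[8.9537] v=[-0.3556]
Step 8: x=[8.9139] v=[-0.3984]
Step 9: x=[8.8701] v=[-0.4381]
Step 10: x=[8.8227] v=[-0.4744]
Step 11: x=[8.7720] v=[-0.5071]
Step 12: x=[8.7184] v=[-0.5359]
Step 13: x=[8.6624] v=[-0.5605]
Step 14: x=[8.6043] v=[-0.5808]
Step 15: x=[8.5446] v=[-0.5966]
Step 16: x=[8.4838] v=[-0.6078]
Step 17: x=[8.4224] v=[-0.6143]
Step 18: x=[8.3608] v=[-0.6160]
Step 19: x=[8.2995] v=[-0.6130]
Step 20: x=[8.2390] v=[-0.6052]
Step 21: x=[8.1797] v=[-0.5928]
Step 22: x=[8.1221] v=[-0.5758]
Step 23: x=[8.0667] v=[-0.5543]
Step 24: x=[8.0139] v=[-0.5285]
Step 25: x=[7.9640] v=[-0.4987]
Step 26: x=[7.9175] v=[-0.4650]
Step 27: x=[7.8747] v=[-0.4277]
Step 28: x=[7.8360] v=[-0.3871]
Step 29: x=[7.8017] v=[-0.3435]
Step 30: x=[7.7720] v=[-0.2973]
Step 31: x=[7.7471] v=[-0.2488]
Step 32: x=[7.7273] v=[-0.1984]
Step 33: x=[7.7127] v=[-0.1464]
Step 34: x=[7.7034] v=[-0.0933]
Step 35: x=[7.6995] v=[-0.0395]
Step 36: x=[7.7010] v=[0.0146]
First v>=0 after going negative at step 36, time=3.6000

Answer: 3.6000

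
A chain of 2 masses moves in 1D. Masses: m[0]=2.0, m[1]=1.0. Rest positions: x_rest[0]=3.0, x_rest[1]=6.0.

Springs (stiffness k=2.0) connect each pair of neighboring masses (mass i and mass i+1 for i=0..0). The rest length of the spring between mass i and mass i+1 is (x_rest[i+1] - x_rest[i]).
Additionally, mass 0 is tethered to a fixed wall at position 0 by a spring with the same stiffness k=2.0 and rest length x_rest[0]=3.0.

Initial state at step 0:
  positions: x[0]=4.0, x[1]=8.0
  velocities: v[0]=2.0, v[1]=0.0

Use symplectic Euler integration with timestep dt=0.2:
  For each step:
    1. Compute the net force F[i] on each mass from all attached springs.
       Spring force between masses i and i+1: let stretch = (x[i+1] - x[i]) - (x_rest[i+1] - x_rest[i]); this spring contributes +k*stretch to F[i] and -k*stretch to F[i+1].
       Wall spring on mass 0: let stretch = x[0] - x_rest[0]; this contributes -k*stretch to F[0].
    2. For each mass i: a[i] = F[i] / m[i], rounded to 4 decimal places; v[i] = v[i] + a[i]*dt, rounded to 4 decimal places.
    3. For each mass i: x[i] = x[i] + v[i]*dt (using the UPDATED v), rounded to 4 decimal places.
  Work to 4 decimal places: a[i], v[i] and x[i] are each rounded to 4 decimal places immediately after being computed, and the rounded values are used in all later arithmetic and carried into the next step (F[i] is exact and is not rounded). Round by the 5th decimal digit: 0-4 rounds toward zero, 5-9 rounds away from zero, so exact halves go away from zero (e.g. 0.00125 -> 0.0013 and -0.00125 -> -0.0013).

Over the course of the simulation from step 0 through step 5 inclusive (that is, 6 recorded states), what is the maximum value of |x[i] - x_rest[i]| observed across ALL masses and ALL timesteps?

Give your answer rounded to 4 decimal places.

Answer: 2.3384

Derivation:
Step 0: x=[4.0000 8.0000] v=[2.0000 0.0000]
Step 1: x=[4.4000 7.9200] v=[2.0000 -0.4000]
Step 2: x=[4.7648 7.7984] v=[1.8240 -0.6080]
Step 3: x=[5.0604 7.6741] v=[1.4778 -0.6214]
Step 4: x=[5.2581 7.5807] v=[0.9885 -0.4669]
Step 5: x=[5.3384 7.5415] v=[0.4014 -0.1959]
Max displacement = 2.3384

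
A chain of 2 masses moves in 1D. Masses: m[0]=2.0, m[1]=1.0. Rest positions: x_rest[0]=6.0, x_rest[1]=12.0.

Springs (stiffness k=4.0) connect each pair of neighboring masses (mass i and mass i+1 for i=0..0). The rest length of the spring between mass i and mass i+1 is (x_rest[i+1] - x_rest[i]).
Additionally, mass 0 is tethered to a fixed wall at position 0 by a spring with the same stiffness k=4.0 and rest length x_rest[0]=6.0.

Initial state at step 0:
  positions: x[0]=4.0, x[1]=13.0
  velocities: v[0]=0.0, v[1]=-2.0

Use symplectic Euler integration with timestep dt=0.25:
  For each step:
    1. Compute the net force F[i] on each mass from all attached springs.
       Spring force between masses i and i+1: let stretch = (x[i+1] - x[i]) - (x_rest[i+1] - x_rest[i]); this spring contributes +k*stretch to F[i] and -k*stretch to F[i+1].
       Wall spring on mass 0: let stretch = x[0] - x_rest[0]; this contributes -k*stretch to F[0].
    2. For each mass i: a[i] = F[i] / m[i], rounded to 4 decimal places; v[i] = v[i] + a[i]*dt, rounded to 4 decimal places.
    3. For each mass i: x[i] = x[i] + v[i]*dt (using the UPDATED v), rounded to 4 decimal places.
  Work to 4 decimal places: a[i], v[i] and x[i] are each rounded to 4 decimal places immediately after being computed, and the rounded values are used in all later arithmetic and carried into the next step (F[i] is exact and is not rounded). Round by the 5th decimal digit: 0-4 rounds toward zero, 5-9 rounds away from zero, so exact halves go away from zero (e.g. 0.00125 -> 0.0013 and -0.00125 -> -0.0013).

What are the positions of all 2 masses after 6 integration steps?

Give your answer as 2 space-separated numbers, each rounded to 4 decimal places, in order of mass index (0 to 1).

Answer: 5.7920 10.7873

Derivation:
Step 0: x=[4.0000 13.0000] v=[0.0000 -2.0000]
Step 1: x=[4.6250 11.7500] v=[2.5000 -5.0000]
Step 2: x=[5.5625 10.2188] v=[3.7500 -6.1250]
Step 3: x=[6.3867 9.0235] v=[3.2969 -4.7813]
Step 4: x=[6.7422 8.6690] v=[1.4220 -1.4181]
Step 5: x=[6.4958 9.3328] v=[-0.9857 2.6551]
Step 6: x=[5.7920 10.7873] v=[-2.8151 5.8181]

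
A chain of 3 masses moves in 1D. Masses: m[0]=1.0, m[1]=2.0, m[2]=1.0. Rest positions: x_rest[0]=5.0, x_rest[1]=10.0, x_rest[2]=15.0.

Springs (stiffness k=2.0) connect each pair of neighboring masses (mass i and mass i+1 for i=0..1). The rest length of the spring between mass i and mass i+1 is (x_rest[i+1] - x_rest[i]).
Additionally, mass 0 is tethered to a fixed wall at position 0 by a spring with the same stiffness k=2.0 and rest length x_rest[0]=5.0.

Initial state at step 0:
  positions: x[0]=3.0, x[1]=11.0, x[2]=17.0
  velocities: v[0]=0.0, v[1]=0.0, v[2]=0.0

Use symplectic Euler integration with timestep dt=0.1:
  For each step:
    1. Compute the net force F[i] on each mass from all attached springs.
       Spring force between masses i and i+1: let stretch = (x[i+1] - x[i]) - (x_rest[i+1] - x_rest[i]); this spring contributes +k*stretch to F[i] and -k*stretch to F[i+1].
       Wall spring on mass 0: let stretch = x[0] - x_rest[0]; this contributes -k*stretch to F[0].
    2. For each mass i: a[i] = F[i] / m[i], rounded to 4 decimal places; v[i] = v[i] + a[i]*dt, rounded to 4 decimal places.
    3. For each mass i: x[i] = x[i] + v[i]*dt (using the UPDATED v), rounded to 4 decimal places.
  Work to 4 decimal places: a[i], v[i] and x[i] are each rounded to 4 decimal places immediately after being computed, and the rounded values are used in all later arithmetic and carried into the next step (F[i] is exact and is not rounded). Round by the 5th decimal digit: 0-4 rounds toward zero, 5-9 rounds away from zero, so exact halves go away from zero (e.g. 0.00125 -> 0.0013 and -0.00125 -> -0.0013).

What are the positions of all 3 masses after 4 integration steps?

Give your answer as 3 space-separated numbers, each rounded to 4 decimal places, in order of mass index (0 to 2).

Answer: 3.9354 10.8175 16.8001

Derivation:
Step 0: x=[3.0000 11.0000 17.0000] v=[0.0000 0.0000 0.0000]
Step 1: x=[3.1000 10.9800 16.9800] v=[1.0000 -0.2000 -0.2000]
Step 2: x=[3.2956 10.9412 16.9400] v=[1.9560 -0.3880 -0.4000]
Step 3: x=[3.5782 10.8859 16.8800] v=[2.8260 -0.5527 -0.5998]
Step 4: x=[3.9354 10.8175 16.8001] v=[3.5719 -0.6841 -0.7986]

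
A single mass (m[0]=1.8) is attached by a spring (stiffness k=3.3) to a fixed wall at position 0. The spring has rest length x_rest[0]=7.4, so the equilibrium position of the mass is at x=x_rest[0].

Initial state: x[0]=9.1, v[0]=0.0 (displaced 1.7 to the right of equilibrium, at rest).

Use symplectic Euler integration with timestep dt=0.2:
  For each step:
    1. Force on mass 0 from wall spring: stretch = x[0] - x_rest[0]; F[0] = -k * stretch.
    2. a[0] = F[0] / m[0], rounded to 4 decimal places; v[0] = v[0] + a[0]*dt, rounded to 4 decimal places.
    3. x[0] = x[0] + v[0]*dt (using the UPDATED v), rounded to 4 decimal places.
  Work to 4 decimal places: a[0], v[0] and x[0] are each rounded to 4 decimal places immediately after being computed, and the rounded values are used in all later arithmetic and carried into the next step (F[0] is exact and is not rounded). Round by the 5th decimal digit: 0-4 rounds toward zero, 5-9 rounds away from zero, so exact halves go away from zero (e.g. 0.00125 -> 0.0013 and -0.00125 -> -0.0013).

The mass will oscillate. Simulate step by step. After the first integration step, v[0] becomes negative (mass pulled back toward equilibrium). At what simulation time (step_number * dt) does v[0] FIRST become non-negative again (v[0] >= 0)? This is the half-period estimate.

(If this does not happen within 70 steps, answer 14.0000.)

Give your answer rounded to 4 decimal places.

Step 0: x=[9.1000] v=[0.0000]
Step 1: x=[8.9753] v=[-0.6233]
Step 2: x=[8.7351] v=[-1.2009]
Step 3: x=[8.3970] v=[-1.6904]
Step 4: x=[7.9858] v=[-2.0560]
Step 5: x=[7.5316] v=[-2.2708]
Step 6: x=[7.0678] v=[-2.3191]
Step 7: x=[6.6283] v=[-2.1973]
Step 8: x=[6.2454] v=[-1.9143]
Step 9: x=[5.9472] v=[-1.4909]
Step 10: x=[5.7556] v=[-0.9582]
Step 11: x=[5.6845] v=[-0.3553]
Step 12: x=[5.7392] v=[0.2737]
First v>=0 after going negative at step 12, time=2.4000

Answer: 2.4000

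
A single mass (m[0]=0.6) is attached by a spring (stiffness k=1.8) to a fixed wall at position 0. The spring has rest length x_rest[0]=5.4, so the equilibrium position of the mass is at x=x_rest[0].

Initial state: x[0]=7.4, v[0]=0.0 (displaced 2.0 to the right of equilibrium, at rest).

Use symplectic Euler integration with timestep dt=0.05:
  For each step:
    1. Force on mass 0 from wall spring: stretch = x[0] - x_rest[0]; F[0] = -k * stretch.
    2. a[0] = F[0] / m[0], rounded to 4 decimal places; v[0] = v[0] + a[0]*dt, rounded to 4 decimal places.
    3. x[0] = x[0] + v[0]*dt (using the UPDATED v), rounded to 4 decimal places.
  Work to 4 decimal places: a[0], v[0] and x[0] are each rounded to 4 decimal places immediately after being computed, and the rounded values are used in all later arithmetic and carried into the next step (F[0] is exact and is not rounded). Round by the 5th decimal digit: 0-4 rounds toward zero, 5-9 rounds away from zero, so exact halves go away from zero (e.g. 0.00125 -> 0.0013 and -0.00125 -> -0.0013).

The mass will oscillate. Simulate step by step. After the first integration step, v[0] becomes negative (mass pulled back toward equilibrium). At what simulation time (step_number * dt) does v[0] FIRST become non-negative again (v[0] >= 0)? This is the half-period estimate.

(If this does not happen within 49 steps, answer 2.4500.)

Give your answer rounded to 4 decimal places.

Step 0: x=[7.4000] v=[0.0000]
Step 1: x=[7.3850] v=[-0.3000]
Step 2: x=[7.3551] v=[-0.5978]
Step 3: x=[7.3105] v=[-0.8911]
Step 4: x=[7.2516] v=[-1.1777]
Step 5: x=[7.1788] v=[-1.4554]
Step 6: x=[7.0927] v=[-1.7222]
Step 7: x=[6.9939] v=[-1.9761]
Step 8: x=[6.8831] v=[-2.2152]
Step 9: x=[6.7612] v=[-2.4377]
Step 10: x=[6.6291] v=[-2.6419]
Step 11: x=[6.4878] v=[-2.8263]
Step 12: x=[6.3383] v=[-2.9895]
Step 13: x=[6.1818] v=[-3.1302]
Step 14: x=[6.0194] v=[-3.2475]
Step 15: x=[5.8524] v=[-3.3404]
Step 16: x=[5.6820] v=[-3.4083]
Step 17: x=[5.5095] v=[-3.4506]
Step 18: x=[5.3362] v=[-3.4670]
Step 19: x=[5.1633] v=[-3.4574]
Step 20: x=[4.9922] v=[-3.4219]
Step 21: x=[4.8242] v=[-3.3607]
Step 22: x=[4.6605] v=[-3.2743]
Step 23: x=[4.5023] v=[-3.1634]
Step 24: x=[4.3509] v=[-3.0287]
Step 25: x=[4.2073] v=[-2.8713]
Step 26: x=[4.0727] v=[-2.6924]
Step 27: x=[3.9480] v=[-2.4933]
Step 28: x=[3.8342] v=[-2.2755]
Step 29: x=[3.7322] v=[-2.0406]
Step 30: x=[3.6427] v=[-1.7904]
Step 31: x=[3.5664] v=[-1.5268]
Step 32: x=[3.5038] v=[-1.2518]
Step 33: x=[3.4554] v=[-0.9674]
Step 34: x=[3.4216] v=[-0.6757]
Step 35: x=[3.4027] v=[-0.3789]
Step 36: x=[3.3987] v=[-0.0793]
Step 37: x=[3.4097] v=[0.2209]
First v>=0 after going negative at step 37, time=1.8500

Answer: 1.8500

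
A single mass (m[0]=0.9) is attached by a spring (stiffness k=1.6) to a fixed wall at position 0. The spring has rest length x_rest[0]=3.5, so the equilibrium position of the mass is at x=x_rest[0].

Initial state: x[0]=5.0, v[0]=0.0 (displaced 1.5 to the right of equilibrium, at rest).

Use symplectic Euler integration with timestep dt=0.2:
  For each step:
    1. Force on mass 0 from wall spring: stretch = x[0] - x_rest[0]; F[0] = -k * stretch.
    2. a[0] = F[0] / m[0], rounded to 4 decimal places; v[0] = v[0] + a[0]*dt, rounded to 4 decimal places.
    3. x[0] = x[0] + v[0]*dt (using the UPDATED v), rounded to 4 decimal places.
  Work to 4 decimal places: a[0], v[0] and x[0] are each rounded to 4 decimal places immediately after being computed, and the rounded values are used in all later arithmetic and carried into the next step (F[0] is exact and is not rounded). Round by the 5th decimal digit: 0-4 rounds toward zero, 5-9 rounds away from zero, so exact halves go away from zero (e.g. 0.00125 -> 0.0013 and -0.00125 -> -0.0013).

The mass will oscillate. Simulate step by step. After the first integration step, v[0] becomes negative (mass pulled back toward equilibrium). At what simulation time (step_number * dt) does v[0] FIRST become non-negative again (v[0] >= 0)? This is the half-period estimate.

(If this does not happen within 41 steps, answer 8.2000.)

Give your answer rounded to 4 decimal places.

Step 0: x=[5.0000] v=[0.0000]
Step 1: x=[4.8933] v=[-0.5333]
Step 2: x=[4.6876] v=[-1.0287]
Step 3: x=[4.3974] v=[-1.4510]
Step 4: x=[4.0434] v=[-1.7701]
Step 5: x=[3.6507] v=[-1.9633]
Step 6: x=[3.2473] v=[-2.0169]
Step 7: x=[2.8619] v=[-1.9271]
Step 8: x=[2.5219] v=[-1.7002]
Step 9: x=[2.2514] v=[-1.3524]
Step 10: x=[2.0697] v=[-0.9085]
Step 11: x=[1.9897] v=[-0.3999]
Step 12: x=[2.0171] v=[0.1371]
First v>=0 after going negative at step 12, time=2.4000

Answer: 2.4000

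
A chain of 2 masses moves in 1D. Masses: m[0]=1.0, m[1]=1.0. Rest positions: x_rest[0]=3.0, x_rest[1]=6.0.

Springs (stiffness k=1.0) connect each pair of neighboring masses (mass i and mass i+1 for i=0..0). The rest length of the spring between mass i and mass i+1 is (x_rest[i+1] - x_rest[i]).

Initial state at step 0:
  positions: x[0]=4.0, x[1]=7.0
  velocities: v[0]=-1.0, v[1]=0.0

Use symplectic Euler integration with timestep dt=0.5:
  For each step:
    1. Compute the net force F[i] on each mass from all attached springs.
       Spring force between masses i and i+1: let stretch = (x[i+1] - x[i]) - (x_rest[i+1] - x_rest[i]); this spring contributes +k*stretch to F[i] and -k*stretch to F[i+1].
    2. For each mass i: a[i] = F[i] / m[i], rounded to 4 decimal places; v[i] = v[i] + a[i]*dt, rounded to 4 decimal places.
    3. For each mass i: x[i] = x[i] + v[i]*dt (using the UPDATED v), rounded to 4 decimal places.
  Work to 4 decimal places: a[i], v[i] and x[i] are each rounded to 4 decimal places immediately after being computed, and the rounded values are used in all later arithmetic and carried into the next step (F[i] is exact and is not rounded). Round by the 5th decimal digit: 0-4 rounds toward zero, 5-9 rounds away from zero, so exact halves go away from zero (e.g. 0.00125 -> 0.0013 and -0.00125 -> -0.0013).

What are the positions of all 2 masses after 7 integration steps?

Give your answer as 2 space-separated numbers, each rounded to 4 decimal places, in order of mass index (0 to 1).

Step 0: x=[4.0000 7.0000] v=[-1.0000 0.0000]
Step 1: x=[3.5000 7.0000] v=[-1.0000 0.0000]
Step 2: x=[3.1250 6.8750] v=[-0.7500 -0.2500]
Step 3: x=[2.9375 6.5625] v=[-0.3750 -0.6250]
Step 4: x=[2.9063 6.0938] v=[-0.0625 -0.9375]
Step 5: x=[2.9220 5.5782] v=[0.0313 -1.0313]
Step 6: x=[2.8517 5.1485] v=[-0.1406 -0.8594]
Step 7: x=[2.6056 4.8946] v=[-0.4922 -0.5078]

Answer: 2.6056 4.8946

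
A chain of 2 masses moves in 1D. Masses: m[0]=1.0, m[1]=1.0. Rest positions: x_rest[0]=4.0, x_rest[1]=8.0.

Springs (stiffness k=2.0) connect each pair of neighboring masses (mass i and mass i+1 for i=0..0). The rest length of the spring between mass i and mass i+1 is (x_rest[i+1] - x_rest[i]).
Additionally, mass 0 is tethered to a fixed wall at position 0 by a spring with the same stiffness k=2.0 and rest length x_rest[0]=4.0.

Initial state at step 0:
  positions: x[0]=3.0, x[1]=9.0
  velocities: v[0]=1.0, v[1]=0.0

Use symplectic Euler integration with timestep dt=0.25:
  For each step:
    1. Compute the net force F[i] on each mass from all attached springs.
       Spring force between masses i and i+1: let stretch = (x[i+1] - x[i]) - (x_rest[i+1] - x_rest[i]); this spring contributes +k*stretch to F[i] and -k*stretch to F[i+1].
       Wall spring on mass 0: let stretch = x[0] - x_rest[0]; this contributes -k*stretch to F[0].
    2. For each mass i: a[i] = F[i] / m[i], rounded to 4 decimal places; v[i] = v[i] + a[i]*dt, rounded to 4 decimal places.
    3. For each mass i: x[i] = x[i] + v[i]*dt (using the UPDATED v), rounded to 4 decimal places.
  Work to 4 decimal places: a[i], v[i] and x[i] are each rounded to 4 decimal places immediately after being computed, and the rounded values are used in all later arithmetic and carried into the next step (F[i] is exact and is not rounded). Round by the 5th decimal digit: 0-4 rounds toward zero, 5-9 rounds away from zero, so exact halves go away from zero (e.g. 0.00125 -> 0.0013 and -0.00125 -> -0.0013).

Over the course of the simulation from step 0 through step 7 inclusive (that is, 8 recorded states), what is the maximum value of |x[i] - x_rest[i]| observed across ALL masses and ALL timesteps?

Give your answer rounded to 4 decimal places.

Answer: 1.6435

Derivation:
Step 0: x=[3.0000 9.0000] v=[1.0000 0.0000]
Step 1: x=[3.6250 8.7500] v=[2.5000 -1.0000]
Step 2: x=[4.4375 8.3594] v=[3.2500 -1.5625]
Step 3: x=[5.1856 7.9785] v=[2.9922 -1.5235]
Step 4: x=[5.6346 7.7485] v=[1.7959 -0.9200]
Step 5: x=[5.6435 7.7543] v=[0.0356 0.0231]
Step 6: x=[5.2108 7.9962] v=[-1.7308 0.9677]
Step 7: x=[4.4749 8.3900] v=[-2.9435 1.5750]
Max displacement = 1.6435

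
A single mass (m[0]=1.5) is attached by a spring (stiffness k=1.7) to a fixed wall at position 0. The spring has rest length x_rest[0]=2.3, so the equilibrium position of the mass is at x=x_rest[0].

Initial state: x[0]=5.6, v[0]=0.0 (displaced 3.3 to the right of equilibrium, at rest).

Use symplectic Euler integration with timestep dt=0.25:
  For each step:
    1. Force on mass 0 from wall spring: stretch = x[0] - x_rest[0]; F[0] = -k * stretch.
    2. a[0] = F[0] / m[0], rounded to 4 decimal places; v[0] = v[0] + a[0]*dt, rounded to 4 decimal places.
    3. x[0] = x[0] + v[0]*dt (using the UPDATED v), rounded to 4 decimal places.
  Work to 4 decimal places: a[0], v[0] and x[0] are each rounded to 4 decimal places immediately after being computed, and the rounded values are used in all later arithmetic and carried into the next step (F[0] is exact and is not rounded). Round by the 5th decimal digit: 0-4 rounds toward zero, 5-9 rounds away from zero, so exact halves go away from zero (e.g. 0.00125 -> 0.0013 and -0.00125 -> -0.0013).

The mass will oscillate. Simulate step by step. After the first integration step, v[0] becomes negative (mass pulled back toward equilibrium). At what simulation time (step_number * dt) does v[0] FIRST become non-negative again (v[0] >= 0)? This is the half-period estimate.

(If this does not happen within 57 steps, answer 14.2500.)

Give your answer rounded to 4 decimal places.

Step 0: x=[5.6000] v=[0.0000]
Step 1: x=[5.3663] v=[-0.9350]
Step 2: x=[4.9154] v=[-1.8038]
Step 3: x=[4.2792] v=[-2.5448]
Step 4: x=[3.5028] v=[-3.1056]
Step 5: x=[2.6412] v=[-3.4464]
Step 6: x=[1.7554] v=[-3.5431]
Step 7: x=[0.9082] v=[-3.3888]
Step 8: x=[0.1596] v=[-2.9945]
Step 9: x=[-0.4374] v=[-2.3881]
Step 10: x=[-0.8405] v=[-1.6125]
Step 11: x=[-1.0212] v=[-0.7227]
Step 12: x=[-0.9666] v=[0.2183]
First v>=0 after going negative at step 12, time=3.0000

Answer: 3.0000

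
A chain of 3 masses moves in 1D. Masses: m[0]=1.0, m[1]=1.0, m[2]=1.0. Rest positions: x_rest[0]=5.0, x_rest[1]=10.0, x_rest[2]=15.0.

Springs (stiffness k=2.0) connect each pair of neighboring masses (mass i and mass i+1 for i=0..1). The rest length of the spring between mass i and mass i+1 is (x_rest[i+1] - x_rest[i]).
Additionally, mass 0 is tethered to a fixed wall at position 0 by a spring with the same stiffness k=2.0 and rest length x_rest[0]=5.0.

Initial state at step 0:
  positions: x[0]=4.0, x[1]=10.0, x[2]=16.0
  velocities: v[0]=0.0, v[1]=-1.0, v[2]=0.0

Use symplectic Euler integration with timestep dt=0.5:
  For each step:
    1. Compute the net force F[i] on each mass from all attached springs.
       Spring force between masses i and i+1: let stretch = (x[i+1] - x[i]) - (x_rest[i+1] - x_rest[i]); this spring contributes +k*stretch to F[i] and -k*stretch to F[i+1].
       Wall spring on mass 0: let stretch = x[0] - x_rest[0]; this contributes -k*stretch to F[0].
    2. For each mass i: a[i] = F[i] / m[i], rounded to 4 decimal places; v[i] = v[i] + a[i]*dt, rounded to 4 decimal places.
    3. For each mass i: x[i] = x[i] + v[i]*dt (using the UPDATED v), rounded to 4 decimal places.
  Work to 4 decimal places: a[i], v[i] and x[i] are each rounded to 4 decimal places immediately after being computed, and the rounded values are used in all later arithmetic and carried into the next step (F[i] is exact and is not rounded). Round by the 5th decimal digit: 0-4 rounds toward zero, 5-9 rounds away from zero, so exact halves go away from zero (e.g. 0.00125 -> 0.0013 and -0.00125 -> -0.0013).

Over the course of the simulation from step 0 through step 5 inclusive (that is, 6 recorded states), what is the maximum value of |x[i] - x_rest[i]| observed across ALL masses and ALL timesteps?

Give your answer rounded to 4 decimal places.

Answer: 1.3750

Derivation:
Step 0: x=[4.0000 10.0000 16.0000] v=[0.0000 -1.0000 0.0000]
Step 1: x=[5.0000 9.5000 15.5000] v=[2.0000 -1.0000 -1.0000]
Step 2: x=[5.7500 9.7500 14.5000] v=[1.5000 0.5000 -2.0000]
Step 3: x=[5.6250 10.3750 13.6250] v=[-0.2500 1.2500 -1.7500]
Step 4: x=[5.0625 10.2500 13.6250] v=[-1.1250 -0.2500 0.0000]
Step 5: x=[4.5625 9.2188 14.4375] v=[-1.0000 -2.0625 1.6250]
Max displacement = 1.3750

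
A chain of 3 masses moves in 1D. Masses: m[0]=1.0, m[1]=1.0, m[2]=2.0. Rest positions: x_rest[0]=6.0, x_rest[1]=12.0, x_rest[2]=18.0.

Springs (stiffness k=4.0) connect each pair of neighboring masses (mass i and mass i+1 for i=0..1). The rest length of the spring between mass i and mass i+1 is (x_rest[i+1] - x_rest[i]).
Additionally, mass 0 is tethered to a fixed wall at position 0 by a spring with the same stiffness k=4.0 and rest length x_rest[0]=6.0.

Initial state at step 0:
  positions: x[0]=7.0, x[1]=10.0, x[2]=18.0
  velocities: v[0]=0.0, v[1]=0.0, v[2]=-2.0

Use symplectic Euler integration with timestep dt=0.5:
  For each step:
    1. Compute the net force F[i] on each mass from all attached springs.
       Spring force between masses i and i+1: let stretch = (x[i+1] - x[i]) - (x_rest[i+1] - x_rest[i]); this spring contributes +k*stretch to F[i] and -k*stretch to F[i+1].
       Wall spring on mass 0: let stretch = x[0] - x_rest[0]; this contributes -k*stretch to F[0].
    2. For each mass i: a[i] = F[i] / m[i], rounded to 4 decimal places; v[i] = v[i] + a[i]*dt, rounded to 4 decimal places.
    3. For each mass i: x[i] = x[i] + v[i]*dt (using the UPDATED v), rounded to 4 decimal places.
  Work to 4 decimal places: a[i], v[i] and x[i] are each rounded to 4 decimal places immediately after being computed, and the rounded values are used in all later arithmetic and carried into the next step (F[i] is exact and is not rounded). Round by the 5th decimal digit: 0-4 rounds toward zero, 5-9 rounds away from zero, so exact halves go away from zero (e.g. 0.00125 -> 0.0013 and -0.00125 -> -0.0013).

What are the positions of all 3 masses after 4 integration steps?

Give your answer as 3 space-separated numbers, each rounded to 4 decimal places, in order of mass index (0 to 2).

Step 0: x=[7.0000 10.0000 18.0000] v=[0.0000 0.0000 -2.0000]
Step 1: x=[3.0000 15.0000 16.0000] v=[-8.0000 10.0000 -4.0000]
Step 2: x=[8.0000 9.0000 16.5000] v=[10.0000 -12.0000 1.0000]
Step 3: x=[6.0000 9.5000 16.2500] v=[-4.0000 1.0000 -0.5000]
Step 4: x=[1.5000 13.2500 15.6250] v=[-9.0000 7.5000 -1.2500]

Answer: 1.5000 13.2500 15.6250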